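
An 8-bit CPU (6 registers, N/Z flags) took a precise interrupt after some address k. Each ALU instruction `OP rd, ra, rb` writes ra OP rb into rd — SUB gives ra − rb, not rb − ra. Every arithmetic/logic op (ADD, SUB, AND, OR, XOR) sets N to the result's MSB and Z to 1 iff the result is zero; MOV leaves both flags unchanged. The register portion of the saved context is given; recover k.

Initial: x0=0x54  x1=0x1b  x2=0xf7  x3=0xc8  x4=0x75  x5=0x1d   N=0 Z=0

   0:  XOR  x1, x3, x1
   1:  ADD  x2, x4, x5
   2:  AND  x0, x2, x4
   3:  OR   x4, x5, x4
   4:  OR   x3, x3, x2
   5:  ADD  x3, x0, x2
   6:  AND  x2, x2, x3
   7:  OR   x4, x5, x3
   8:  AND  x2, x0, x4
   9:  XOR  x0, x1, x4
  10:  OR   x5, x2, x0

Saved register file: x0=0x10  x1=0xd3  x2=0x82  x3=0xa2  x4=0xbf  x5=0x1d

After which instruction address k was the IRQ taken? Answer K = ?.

K = 7

after  0: x0=0x54 x1=0xd3 x2=0xf7 x3=0xc8 x4=0x75 x5=0x1d  N=1 Z=0
after  1: x0=0x54 x1=0xd3 x2=0x92 x3=0xc8 x4=0x75 x5=0x1d  N=1 Z=0
after  2: x0=0x10 x1=0xd3 x2=0x92 x3=0xc8 x4=0x75 x5=0x1d  N=0 Z=0
after  3: x0=0x10 x1=0xd3 x2=0x92 x3=0xc8 x4=0x7d x5=0x1d  N=0 Z=0
after  4: x0=0x10 x1=0xd3 x2=0x92 x3=0xda x4=0x7d x5=0x1d  N=1 Z=0
after  5: x0=0x10 x1=0xd3 x2=0x92 x3=0xa2 x4=0x7d x5=0x1d  N=1 Z=0
after  6: x0=0x10 x1=0xd3 x2=0x82 x3=0xa2 x4=0x7d x5=0x1d  N=1 Z=0
after  7: x0=0x10 x1=0xd3 x2=0x82 x3=0xa2 x4=0xbf x5=0x1d  N=1 Z=0
-- IRQ taken; context saved, return-PC = 8 --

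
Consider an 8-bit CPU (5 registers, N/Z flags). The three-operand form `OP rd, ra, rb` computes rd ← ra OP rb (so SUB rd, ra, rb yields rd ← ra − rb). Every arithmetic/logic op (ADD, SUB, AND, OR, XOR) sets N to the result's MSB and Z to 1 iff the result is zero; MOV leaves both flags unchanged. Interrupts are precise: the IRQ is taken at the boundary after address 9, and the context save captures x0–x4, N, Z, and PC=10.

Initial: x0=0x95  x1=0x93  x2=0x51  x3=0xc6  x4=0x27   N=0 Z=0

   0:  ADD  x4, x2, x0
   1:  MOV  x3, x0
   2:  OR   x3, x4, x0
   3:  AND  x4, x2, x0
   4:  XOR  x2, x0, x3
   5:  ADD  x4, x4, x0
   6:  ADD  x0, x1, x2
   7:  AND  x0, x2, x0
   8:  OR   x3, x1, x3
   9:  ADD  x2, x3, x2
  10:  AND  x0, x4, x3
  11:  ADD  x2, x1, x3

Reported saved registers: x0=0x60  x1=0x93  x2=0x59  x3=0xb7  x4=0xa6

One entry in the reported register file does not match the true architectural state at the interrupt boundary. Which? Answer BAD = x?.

after  0: x0=0x95 x1=0x93 x2=0x51 x3=0xc6 x4=0xe6  N=1 Z=0
after  1: x0=0x95 x1=0x93 x2=0x51 x3=0x95 x4=0xe6  N=1 Z=0
after  2: x0=0x95 x1=0x93 x2=0x51 x3=0xf7 x4=0xe6  N=1 Z=0
after  3: x0=0x95 x1=0x93 x2=0x51 x3=0xf7 x4=0x11  N=0 Z=0
after  4: x0=0x95 x1=0x93 x2=0x62 x3=0xf7 x4=0x11  N=0 Z=0
after  5: x0=0x95 x1=0x93 x2=0x62 x3=0xf7 x4=0xa6  N=1 Z=0
after  6: x0=0xf5 x1=0x93 x2=0x62 x3=0xf7 x4=0xa6  N=1 Z=0
after  7: x0=0x60 x1=0x93 x2=0x62 x3=0xf7 x4=0xa6  N=0 Z=0
after  8: x0=0x60 x1=0x93 x2=0x62 x3=0xf7 x4=0xa6  N=1 Z=0
after  9: x0=0x60 x1=0x93 x2=0x59 x3=0xf7 x4=0xa6  N=0 Z=0
-- IRQ taken; context saved, return-PC = 10 --
mismatch: x3: reported 0xb7 vs actual 0xf7

BAD = x3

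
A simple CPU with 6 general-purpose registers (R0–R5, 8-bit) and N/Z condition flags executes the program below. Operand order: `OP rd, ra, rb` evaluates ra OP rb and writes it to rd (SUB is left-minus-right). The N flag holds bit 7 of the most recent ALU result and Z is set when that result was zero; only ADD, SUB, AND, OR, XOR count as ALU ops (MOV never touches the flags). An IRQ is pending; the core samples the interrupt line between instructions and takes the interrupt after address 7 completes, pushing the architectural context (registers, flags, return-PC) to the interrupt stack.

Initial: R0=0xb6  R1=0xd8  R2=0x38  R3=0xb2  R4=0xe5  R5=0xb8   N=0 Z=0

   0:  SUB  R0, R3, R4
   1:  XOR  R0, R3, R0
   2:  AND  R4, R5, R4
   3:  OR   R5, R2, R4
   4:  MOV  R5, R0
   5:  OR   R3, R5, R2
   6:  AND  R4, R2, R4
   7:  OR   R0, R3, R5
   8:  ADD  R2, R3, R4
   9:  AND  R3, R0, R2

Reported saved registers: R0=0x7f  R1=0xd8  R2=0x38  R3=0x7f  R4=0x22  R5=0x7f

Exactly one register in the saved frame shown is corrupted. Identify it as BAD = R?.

after  0: R0=0xcd R1=0xd8 R2=0x38 R3=0xb2 R4=0xe5 R5=0xb8  N=1 Z=0
after  1: R0=0x7f R1=0xd8 R2=0x38 R3=0xb2 R4=0xe5 R5=0xb8  N=0 Z=0
after  2: R0=0x7f R1=0xd8 R2=0x38 R3=0xb2 R4=0xa0 R5=0xb8  N=1 Z=0
after  3: R0=0x7f R1=0xd8 R2=0x38 R3=0xb2 R4=0xa0 R5=0xb8  N=1 Z=0
after  4: R0=0x7f R1=0xd8 R2=0x38 R3=0xb2 R4=0xa0 R5=0x7f  N=1 Z=0
after  5: R0=0x7f R1=0xd8 R2=0x38 R3=0x7f R4=0xa0 R5=0x7f  N=0 Z=0
after  6: R0=0x7f R1=0xd8 R2=0x38 R3=0x7f R4=0x20 R5=0x7f  N=0 Z=0
after  7: R0=0x7f R1=0xd8 R2=0x38 R3=0x7f R4=0x20 R5=0x7f  N=0 Z=0
-- IRQ taken; context saved, return-PC = 8 --
mismatch: R4: reported 0x22 vs actual 0x20

BAD = R4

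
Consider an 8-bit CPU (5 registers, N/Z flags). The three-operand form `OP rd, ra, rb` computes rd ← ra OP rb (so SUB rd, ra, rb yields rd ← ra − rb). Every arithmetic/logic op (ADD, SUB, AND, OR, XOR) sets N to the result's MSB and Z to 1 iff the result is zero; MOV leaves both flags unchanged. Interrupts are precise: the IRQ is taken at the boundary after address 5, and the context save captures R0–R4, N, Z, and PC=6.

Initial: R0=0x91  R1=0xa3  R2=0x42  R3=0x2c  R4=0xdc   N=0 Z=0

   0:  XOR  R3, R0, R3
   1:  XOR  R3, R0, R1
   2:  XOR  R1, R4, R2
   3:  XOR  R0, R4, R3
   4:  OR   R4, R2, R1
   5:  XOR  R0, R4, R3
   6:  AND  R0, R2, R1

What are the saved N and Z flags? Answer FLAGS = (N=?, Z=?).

FLAGS = (N=1, Z=0)

after  0: R0=0x91 R1=0xa3 R2=0x42 R3=0xbd R4=0xdc  N=1 Z=0
after  1: R0=0x91 R1=0xa3 R2=0x42 R3=0x32 R4=0xdc  N=0 Z=0
after  2: R0=0x91 R1=0x9e R2=0x42 R3=0x32 R4=0xdc  N=1 Z=0
after  3: R0=0xee R1=0x9e R2=0x42 R3=0x32 R4=0xdc  N=1 Z=0
after  4: R0=0xee R1=0x9e R2=0x42 R3=0x32 R4=0xde  N=1 Z=0
after  5: R0=0xec R1=0x9e R2=0x42 R3=0x32 R4=0xde  N=1 Z=0
-- IRQ taken; context saved, return-PC = 6 --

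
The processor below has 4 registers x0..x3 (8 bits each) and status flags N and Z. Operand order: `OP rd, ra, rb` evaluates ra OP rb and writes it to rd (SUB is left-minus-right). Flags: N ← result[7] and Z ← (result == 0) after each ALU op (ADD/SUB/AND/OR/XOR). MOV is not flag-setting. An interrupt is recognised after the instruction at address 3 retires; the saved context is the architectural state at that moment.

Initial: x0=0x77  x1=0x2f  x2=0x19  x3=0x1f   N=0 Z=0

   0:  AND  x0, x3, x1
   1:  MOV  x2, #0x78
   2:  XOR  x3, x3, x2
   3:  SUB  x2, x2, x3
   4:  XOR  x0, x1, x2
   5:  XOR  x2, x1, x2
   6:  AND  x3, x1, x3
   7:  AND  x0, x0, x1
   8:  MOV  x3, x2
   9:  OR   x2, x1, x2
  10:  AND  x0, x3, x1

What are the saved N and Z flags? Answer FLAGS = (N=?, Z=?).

FLAGS = (N=0, Z=0)

after  0: x0=0x0f x1=0x2f x2=0x19 x3=0x1f  N=0 Z=0
after  1: x0=0x0f x1=0x2f x2=0x78 x3=0x1f  N=0 Z=0
after  2: x0=0x0f x1=0x2f x2=0x78 x3=0x67  N=0 Z=0
after  3: x0=0x0f x1=0x2f x2=0x11 x3=0x67  N=0 Z=0
-- IRQ taken; context saved, return-PC = 4 --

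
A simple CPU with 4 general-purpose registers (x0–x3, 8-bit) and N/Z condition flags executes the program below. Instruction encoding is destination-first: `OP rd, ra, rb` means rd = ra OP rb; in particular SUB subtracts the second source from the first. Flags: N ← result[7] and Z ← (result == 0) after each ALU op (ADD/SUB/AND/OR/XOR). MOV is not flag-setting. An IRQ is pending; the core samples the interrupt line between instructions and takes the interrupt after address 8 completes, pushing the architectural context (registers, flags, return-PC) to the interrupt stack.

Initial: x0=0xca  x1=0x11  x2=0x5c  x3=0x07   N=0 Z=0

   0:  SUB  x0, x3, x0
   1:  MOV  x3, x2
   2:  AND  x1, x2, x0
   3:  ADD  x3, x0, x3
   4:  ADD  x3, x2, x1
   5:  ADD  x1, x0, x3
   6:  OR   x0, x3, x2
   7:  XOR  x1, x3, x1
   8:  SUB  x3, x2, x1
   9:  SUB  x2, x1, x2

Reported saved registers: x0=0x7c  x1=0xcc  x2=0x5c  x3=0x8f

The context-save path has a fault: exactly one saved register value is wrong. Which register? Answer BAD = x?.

after  0: x0=0x3d x1=0x11 x2=0x5c x3=0x07  N=0 Z=0
after  1: x0=0x3d x1=0x11 x2=0x5c x3=0x5c  N=0 Z=0
after  2: x0=0x3d x1=0x1c x2=0x5c x3=0x5c  N=0 Z=0
after  3: x0=0x3d x1=0x1c x2=0x5c x3=0x99  N=1 Z=0
after  4: x0=0x3d x1=0x1c x2=0x5c x3=0x78  N=0 Z=0
after  5: x0=0x3d x1=0xb5 x2=0x5c x3=0x78  N=1 Z=0
after  6: x0=0x7c x1=0xb5 x2=0x5c x3=0x78  N=0 Z=0
after  7: x0=0x7c x1=0xcd x2=0x5c x3=0x78  N=1 Z=0
after  8: x0=0x7c x1=0xcd x2=0x5c x3=0x8f  N=1 Z=0
-- IRQ taken; context saved, return-PC = 9 --
mismatch: x1: reported 0xcc vs actual 0xcd

BAD = x1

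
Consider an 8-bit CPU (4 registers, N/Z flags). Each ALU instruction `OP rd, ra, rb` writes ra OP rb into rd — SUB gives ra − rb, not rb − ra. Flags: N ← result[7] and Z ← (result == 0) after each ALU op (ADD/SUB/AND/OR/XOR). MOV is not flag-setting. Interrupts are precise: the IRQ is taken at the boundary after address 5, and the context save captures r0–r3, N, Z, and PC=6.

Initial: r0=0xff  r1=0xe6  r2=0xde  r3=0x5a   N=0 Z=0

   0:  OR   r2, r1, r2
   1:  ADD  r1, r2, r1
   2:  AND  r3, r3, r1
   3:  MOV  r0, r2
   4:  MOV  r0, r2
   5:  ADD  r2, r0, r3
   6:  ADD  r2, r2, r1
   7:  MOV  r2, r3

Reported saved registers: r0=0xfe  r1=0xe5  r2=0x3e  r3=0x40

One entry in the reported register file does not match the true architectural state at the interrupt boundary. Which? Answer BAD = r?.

BAD = r1

after  0: r0=0xff r1=0xe6 r2=0xfe r3=0x5a  N=1 Z=0
after  1: r0=0xff r1=0xe4 r2=0xfe r3=0x5a  N=1 Z=0
after  2: r0=0xff r1=0xe4 r2=0xfe r3=0x40  N=0 Z=0
after  3: r0=0xfe r1=0xe4 r2=0xfe r3=0x40  N=0 Z=0
after  4: r0=0xfe r1=0xe4 r2=0xfe r3=0x40  N=0 Z=0
after  5: r0=0xfe r1=0xe4 r2=0x3e r3=0x40  N=0 Z=0
-- IRQ taken; context saved, return-PC = 6 --
mismatch: r1: reported 0xe5 vs actual 0xe4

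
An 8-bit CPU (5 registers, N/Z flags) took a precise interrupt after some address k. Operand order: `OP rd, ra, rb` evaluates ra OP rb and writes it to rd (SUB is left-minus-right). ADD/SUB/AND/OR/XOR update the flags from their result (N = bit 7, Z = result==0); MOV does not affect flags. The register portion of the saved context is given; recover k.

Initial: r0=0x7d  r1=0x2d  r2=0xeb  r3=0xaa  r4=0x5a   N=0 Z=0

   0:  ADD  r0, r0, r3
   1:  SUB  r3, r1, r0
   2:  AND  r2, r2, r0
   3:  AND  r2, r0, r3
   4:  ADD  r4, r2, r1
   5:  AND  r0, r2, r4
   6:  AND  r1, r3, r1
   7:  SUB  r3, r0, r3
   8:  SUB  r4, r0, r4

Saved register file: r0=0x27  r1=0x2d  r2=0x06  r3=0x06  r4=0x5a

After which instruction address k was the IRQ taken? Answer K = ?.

after  0: r0=0x27 r1=0x2d r2=0xeb r3=0xaa r4=0x5a  N=0 Z=0
after  1: r0=0x27 r1=0x2d r2=0xeb r3=0x06 r4=0x5a  N=0 Z=0
after  2: r0=0x27 r1=0x2d r2=0x23 r3=0x06 r4=0x5a  N=0 Z=0
after  3: r0=0x27 r1=0x2d r2=0x06 r3=0x06 r4=0x5a  N=0 Z=0
-- IRQ taken; context saved, return-PC = 4 --

K = 3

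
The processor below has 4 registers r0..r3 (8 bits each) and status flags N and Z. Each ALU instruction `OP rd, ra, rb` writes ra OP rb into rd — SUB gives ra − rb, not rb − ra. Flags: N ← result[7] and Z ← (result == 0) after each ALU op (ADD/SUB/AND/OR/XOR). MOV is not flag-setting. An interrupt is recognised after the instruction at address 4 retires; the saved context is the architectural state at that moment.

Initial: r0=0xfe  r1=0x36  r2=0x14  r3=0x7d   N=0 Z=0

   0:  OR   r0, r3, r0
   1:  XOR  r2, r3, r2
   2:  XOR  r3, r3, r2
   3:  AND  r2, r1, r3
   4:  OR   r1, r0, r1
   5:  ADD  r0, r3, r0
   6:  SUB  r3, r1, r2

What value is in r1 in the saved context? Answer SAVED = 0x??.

SAVED = 0xff

after  0: r0=0xff r1=0x36 r2=0x14 r3=0x7d  N=1 Z=0
after  1: r0=0xff r1=0x36 r2=0x69 r3=0x7d  N=0 Z=0
after  2: r0=0xff r1=0x36 r2=0x69 r3=0x14  N=0 Z=0
after  3: r0=0xff r1=0x36 r2=0x14 r3=0x14  N=0 Z=0
after  4: r0=0xff r1=0xff r2=0x14 r3=0x14  N=1 Z=0
-- IRQ taken; context saved, return-PC = 5 --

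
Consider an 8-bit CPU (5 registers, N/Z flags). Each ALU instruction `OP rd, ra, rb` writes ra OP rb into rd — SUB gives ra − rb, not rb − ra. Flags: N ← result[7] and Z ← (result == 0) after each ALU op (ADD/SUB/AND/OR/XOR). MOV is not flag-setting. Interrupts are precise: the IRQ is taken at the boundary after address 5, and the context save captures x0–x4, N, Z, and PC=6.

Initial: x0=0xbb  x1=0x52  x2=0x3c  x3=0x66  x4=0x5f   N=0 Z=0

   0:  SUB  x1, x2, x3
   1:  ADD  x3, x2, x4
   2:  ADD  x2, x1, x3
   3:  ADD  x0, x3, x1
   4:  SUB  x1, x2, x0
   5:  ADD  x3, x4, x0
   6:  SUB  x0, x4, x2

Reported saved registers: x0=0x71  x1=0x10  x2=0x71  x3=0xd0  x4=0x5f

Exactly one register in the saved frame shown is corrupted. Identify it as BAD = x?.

BAD = x1

after  0: x0=0xbb x1=0xd6 x2=0x3c x3=0x66 x4=0x5f  N=1 Z=0
after  1: x0=0xbb x1=0xd6 x2=0x3c x3=0x9b x4=0x5f  N=1 Z=0
after  2: x0=0xbb x1=0xd6 x2=0x71 x3=0x9b x4=0x5f  N=0 Z=0
after  3: x0=0x71 x1=0xd6 x2=0x71 x3=0x9b x4=0x5f  N=0 Z=0
after  4: x0=0x71 x1=0x00 x2=0x71 x3=0x9b x4=0x5f  N=0 Z=1
after  5: x0=0x71 x1=0x00 x2=0x71 x3=0xd0 x4=0x5f  N=1 Z=0
-- IRQ taken; context saved, return-PC = 6 --
mismatch: x1: reported 0x10 vs actual 0x00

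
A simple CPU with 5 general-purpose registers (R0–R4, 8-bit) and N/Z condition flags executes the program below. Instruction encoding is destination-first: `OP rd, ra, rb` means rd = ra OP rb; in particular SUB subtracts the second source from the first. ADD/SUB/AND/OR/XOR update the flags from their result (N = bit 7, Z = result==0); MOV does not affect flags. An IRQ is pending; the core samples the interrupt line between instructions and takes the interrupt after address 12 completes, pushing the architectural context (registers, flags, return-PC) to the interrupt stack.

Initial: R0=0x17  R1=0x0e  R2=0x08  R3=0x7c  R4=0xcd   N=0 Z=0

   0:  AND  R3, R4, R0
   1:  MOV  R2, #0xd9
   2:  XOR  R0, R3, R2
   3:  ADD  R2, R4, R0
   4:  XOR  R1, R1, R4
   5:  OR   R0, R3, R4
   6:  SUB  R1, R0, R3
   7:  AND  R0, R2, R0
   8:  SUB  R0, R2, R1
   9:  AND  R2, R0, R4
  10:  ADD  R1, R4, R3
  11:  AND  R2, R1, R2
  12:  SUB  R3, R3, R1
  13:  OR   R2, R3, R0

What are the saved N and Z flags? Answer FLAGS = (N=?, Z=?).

FLAGS = (N=0, Z=0)

after  0: R0=0x17 R1=0x0e R2=0x08 R3=0x05 R4=0xcd  N=0 Z=0
after  1: R0=0x17 R1=0x0e R2=0xd9 R3=0x05 R4=0xcd  N=0 Z=0
after  2: R0=0xdc R1=0x0e R2=0xd9 R3=0x05 R4=0xcd  N=1 Z=0
after  3: R0=0xdc R1=0x0e R2=0xa9 R3=0x05 R4=0xcd  N=1 Z=0
after  4: R0=0xdc R1=0xc3 R2=0xa9 R3=0x05 R4=0xcd  N=1 Z=0
after  5: R0=0xcd R1=0xc3 R2=0xa9 R3=0x05 R4=0xcd  N=1 Z=0
after  6: R0=0xcd R1=0xc8 R2=0xa9 R3=0x05 R4=0xcd  N=1 Z=0
after  7: R0=0x89 R1=0xc8 R2=0xa9 R3=0x05 R4=0xcd  N=1 Z=0
after  8: R0=0xe1 R1=0xc8 R2=0xa9 R3=0x05 R4=0xcd  N=1 Z=0
after  9: R0=0xe1 R1=0xc8 R2=0xc1 R3=0x05 R4=0xcd  N=1 Z=0
after 10: R0=0xe1 R1=0xd2 R2=0xc1 R3=0x05 R4=0xcd  N=1 Z=0
after 11: R0=0xe1 R1=0xd2 R2=0xc0 R3=0x05 R4=0xcd  N=1 Z=0
after 12: R0=0xe1 R1=0xd2 R2=0xc0 R3=0x33 R4=0xcd  N=0 Z=0
-- IRQ taken; context saved, return-PC = 13 --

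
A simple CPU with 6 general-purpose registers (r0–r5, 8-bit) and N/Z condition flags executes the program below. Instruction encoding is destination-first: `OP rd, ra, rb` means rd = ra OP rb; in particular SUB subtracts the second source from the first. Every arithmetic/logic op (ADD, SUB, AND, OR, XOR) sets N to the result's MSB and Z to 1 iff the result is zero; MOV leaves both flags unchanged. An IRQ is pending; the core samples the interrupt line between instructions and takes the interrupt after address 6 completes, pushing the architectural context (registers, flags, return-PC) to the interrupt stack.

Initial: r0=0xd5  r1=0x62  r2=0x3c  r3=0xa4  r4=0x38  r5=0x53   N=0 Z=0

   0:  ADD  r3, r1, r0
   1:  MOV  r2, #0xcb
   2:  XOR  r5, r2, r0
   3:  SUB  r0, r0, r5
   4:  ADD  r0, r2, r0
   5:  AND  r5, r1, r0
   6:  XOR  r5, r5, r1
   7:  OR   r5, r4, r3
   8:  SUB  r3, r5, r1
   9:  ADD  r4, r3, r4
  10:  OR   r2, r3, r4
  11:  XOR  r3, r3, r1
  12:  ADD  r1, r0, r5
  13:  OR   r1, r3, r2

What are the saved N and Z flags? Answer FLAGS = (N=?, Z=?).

after  0: r0=0xd5 r1=0x62 r2=0x3c r3=0x37 r4=0x38 r5=0x53  N=0 Z=0
after  1: r0=0xd5 r1=0x62 r2=0xcb r3=0x37 r4=0x38 r5=0x53  N=0 Z=0
after  2: r0=0xd5 r1=0x62 r2=0xcb r3=0x37 r4=0x38 r5=0x1e  N=0 Z=0
after  3: r0=0xb7 r1=0x62 r2=0xcb r3=0x37 r4=0x38 r5=0x1e  N=1 Z=0
after  4: r0=0x82 r1=0x62 r2=0xcb r3=0x37 r4=0x38 r5=0x1e  N=1 Z=0
after  5: r0=0x82 r1=0x62 r2=0xcb r3=0x37 r4=0x38 r5=0x02  N=0 Z=0
after  6: r0=0x82 r1=0x62 r2=0xcb r3=0x37 r4=0x38 r5=0x60  N=0 Z=0
-- IRQ taken; context saved, return-PC = 7 --

FLAGS = (N=0, Z=0)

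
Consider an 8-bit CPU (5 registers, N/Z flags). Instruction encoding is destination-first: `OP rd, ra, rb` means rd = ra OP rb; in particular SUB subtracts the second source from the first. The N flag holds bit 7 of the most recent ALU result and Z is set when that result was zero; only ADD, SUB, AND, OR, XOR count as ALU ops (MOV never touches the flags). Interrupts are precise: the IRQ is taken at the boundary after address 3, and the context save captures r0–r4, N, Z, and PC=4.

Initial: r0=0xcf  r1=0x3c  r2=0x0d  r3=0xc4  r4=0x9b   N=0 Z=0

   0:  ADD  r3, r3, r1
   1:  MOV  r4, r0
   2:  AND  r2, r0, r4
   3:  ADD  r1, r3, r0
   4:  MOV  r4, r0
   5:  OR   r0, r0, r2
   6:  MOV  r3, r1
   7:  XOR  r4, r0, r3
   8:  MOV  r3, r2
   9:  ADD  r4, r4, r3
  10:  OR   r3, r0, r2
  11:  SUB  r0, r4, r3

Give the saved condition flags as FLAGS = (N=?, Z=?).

FLAGS = (N=1, Z=0)

after  0: r0=0xcf r1=0x3c r2=0x0d r3=0x00 r4=0x9b  N=0 Z=1
after  1: r0=0xcf r1=0x3c r2=0x0d r3=0x00 r4=0xcf  N=0 Z=1
after  2: r0=0xcf r1=0x3c r2=0xcf r3=0x00 r4=0xcf  N=1 Z=0
after  3: r0=0xcf r1=0xcf r2=0xcf r3=0x00 r4=0xcf  N=1 Z=0
-- IRQ taken; context saved, return-PC = 4 --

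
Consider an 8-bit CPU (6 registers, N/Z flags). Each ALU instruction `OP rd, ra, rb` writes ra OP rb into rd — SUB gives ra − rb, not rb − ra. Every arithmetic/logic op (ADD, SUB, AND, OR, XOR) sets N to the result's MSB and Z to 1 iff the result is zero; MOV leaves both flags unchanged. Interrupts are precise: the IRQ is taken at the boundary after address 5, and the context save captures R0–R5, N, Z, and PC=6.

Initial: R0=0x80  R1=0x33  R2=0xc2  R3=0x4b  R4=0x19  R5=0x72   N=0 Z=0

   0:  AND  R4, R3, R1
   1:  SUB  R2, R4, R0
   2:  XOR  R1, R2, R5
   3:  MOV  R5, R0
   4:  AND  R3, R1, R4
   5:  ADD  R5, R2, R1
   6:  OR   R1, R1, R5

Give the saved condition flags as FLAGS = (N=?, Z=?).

FLAGS = (N=0, Z=0)

after  0: R0=0x80 R1=0x33 R2=0xc2 R3=0x4b R4=0x03 R5=0x72  N=0 Z=0
after  1: R0=0x80 R1=0x33 R2=0x83 R3=0x4b R4=0x03 R5=0x72  N=1 Z=0
after  2: R0=0x80 R1=0xf1 R2=0x83 R3=0x4b R4=0x03 R5=0x72  N=1 Z=0
after  3: R0=0x80 R1=0xf1 R2=0x83 R3=0x4b R4=0x03 R5=0x80  N=1 Z=0
after  4: R0=0x80 R1=0xf1 R2=0x83 R3=0x01 R4=0x03 R5=0x80  N=0 Z=0
after  5: R0=0x80 R1=0xf1 R2=0x83 R3=0x01 R4=0x03 R5=0x74  N=0 Z=0
-- IRQ taken; context saved, return-PC = 6 --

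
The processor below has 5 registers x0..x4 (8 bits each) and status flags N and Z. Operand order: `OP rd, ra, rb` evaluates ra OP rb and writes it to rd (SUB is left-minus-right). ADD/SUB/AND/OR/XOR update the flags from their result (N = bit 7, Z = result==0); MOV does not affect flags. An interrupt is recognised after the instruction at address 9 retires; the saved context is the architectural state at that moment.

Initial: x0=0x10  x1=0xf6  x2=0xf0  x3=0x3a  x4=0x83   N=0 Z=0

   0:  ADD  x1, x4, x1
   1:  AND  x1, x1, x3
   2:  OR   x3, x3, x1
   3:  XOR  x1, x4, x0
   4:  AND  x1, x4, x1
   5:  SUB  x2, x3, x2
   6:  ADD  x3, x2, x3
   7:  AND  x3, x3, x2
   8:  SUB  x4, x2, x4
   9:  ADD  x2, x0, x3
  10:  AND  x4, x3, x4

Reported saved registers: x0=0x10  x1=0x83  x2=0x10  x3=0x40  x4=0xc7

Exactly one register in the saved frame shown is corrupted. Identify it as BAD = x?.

BAD = x3

after  0: x0=0x10 x1=0x79 x2=0xf0 x3=0x3a x4=0x83  N=0 Z=0
after  1: x0=0x10 x1=0x38 x2=0xf0 x3=0x3a x4=0x83  N=0 Z=0
after  2: x0=0x10 x1=0x38 x2=0xf0 x3=0x3a x4=0x83  N=0 Z=0
after  3: x0=0x10 x1=0x93 x2=0xf0 x3=0x3a x4=0x83  N=1 Z=0
after  4: x0=0x10 x1=0x83 x2=0xf0 x3=0x3a x4=0x83  N=1 Z=0
after  5: x0=0x10 x1=0x83 x2=0x4a x3=0x3a x4=0x83  N=0 Z=0
after  6: x0=0x10 x1=0x83 x2=0x4a x3=0x84 x4=0x83  N=1 Z=0
after  7: x0=0x10 x1=0x83 x2=0x4a x3=0x00 x4=0x83  N=0 Z=1
after  8: x0=0x10 x1=0x83 x2=0x4a x3=0x00 x4=0xc7  N=1 Z=0
after  9: x0=0x10 x1=0x83 x2=0x10 x3=0x00 x4=0xc7  N=0 Z=0
-- IRQ taken; context saved, return-PC = 10 --
mismatch: x3: reported 0x40 vs actual 0x00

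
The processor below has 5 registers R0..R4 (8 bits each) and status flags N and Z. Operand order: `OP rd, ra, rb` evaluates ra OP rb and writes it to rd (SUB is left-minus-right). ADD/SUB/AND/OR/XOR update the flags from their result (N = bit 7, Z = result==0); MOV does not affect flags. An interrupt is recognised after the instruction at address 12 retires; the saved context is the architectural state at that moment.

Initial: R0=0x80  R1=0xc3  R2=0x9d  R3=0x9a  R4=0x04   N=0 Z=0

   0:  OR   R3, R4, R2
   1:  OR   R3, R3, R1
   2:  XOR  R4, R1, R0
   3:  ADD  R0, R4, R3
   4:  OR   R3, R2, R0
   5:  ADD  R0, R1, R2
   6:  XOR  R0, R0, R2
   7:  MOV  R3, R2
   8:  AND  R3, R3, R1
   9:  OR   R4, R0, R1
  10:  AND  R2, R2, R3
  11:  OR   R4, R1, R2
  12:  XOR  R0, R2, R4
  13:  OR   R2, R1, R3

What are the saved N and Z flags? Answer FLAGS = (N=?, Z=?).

after  0: R0=0x80 R1=0xc3 R2=0x9d R3=0x9d R4=0x04  N=1 Z=0
after  1: R0=0x80 R1=0xc3 R2=0x9d R3=0xdf R4=0x04  N=1 Z=0
after  2: R0=0x80 R1=0xc3 R2=0x9d R3=0xdf R4=0x43  N=0 Z=0
after  3: R0=0x22 R1=0xc3 R2=0x9d R3=0xdf R4=0x43  N=0 Z=0
after  4: R0=0x22 R1=0xc3 R2=0x9d R3=0xbf R4=0x43  N=1 Z=0
after  5: R0=0x60 R1=0xc3 R2=0x9d R3=0xbf R4=0x43  N=0 Z=0
after  6: R0=0xfd R1=0xc3 R2=0x9d R3=0xbf R4=0x43  N=1 Z=0
after  7: R0=0xfd R1=0xc3 R2=0x9d R3=0x9d R4=0x43  N=1 Z=0
after  8: R0=0xfd R1=0xc3 R2=0x9d R3=0x81 R4=0x43  N=1 Z=0
after  9: R0=0xfd R1=0xc3 R2=0x9d R3=0x81 R4=0xff  N=1 Z=0
after 10: R0=0xfd R1=0xc3 R2=0x81 R3=0x81 R4=0xff  N=1 Z=0
after 11: R0=0xfd R1=0xc3 R2=0x81 R3=0x81 R4=0xc3  N=1 Z=0
after 12: R0=0x42 R1=0xc3 R2=0x81 R3=0x81 R4=0xc3  N=0 Z=0
-- IRQ taken; context saved, return-PC = 13 --

FLAGS = (N=0, Z=0)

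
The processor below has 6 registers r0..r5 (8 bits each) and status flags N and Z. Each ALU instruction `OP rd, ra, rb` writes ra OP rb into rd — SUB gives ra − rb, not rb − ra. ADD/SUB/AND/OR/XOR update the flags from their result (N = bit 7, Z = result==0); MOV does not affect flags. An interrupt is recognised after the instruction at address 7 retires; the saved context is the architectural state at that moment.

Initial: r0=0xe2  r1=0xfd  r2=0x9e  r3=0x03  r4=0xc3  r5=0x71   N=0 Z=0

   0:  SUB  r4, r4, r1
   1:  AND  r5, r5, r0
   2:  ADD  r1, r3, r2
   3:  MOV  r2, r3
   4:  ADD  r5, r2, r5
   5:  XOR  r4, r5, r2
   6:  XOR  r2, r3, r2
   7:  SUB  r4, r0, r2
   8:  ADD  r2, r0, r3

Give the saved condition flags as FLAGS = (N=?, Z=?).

FLAGS = (N=1, Z=0)

after  0: r0=0xe2 r1=0xfd r2=0x9e r3=0x03 r4=0xc6 r5=0x71  N=1 Z=0
after  1: r0=0xe2 r1=0xfd r2=0x9e r3=0x03 r4=0xc6 r5=0x60  N=0 Z=0
after  2: r0=0xe2 r1=0xa1 r2=0x9e r3=0x03 r4=0xc6 r5=0x60  N=1 Z=0
after  3: r0=0xe2 r1=0xa1 r2=0x03 r3=0x03 r4=0xc6 r5=0x60  N=1 Z=0
after  4: r0=0xe2 r1=0xa1 r2=0x03 r3=0x03 r4=0xc6 r5=0x63  N=0 Z=0
after  5: r0=0xe2 r1=0xa1 r2=0x03 r3=0x03 r4=0x60 r5=0x63  N=0 Z=0
after  6: r0=0xe2 r1=0xa1 r2=0x00 r3=0x03 r4=0x60 r5=0x63  N=0 Z=1
after  7: r0=0xe2 r1=0xa1 r2=0x00 r3=0x03 r4=0xe2 r5=0x63  N=1 Z=0
-- IRQ taken; context saved, return-PC = 8 --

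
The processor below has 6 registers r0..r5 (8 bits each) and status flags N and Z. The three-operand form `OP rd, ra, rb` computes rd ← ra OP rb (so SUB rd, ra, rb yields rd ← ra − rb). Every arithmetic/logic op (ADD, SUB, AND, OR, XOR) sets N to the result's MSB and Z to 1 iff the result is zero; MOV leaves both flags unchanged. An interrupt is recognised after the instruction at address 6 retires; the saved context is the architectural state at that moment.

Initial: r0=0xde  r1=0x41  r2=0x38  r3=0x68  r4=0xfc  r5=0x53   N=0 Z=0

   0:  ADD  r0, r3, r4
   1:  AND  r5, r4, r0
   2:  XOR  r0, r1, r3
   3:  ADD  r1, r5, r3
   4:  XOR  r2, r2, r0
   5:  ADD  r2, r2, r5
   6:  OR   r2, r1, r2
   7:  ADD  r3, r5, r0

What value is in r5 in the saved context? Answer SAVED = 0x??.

after  0: r0=0x64 r1=0x41 r2=0x38 r3=0x68 r4=0xfc r5=0x53  N=0 Z=0
after  1: r0=0x64 r1=0x41 r2=0x38 r3=0x68 r4=0xfc r5=0x64  N=0 Z=0
after  2: r0=0x29 r1=0x41 r2=0x38 r3=0x68 r4=0xfc r5=0x64  N=0 Z=0
after  3: r0=0x29 r1=0xcc r2=0x38 r3=0x68 r4=0xfc r5=0x64  N=1 Z=0
after  4: r0=0x29 r1=0xcc r2=0x11 r3=0x68 r4=0xfc r5=0x64  N=0 Z=0
after  5: r0=0x29 r1=0xcc r2=0x75 r3=0x68 r4=0xfc r5=0x64  N=0 Z=0
after  6: r0=0x29 r1=0xcc r2=0xfd r3=0x68 r4=0xfc r5=0x64  N=1 Z=0
-- IRQ taken; context saved, return-PC = 7 --

SAVED = 0x64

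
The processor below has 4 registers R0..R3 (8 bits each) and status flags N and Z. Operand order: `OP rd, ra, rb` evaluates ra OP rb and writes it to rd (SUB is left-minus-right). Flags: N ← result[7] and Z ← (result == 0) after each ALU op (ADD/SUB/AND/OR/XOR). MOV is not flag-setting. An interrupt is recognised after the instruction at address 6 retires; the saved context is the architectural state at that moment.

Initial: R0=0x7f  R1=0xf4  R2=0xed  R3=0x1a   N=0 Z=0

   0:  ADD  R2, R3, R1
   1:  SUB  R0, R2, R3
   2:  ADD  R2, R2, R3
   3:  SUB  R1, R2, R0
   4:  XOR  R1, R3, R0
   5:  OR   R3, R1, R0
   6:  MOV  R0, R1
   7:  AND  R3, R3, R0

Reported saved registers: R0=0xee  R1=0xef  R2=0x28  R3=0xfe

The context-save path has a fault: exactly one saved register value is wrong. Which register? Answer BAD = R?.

after  0: R0=0x7f R1=0xf4 R2=0x0e R3=0x1a  N=0 Z=0
after  1: R0=0xf4 R1=0xf4 R2=0x0e R3=0x1a  N=1 Z=0
after  2: R0=0xf4 R1=0xf4 R2=0x28 R3=0x1a  N=0 Z=0
after  3: R0=0xf4 R1=0x34 R2=0x28 R3=0x1a  N=0 Z=0
after  4: R0=0xf4 R1=0xee R2=0x28 R3=0x1a  N=1 Z=0
after  5: R0=0xf4 R1=0xee R2=0x28 R3=0xfe  N=1 Z=0
after  6: R0=0xee R1=0xee R2=0x28 R3=0xfe  N=1 Z=0
-- IRQ taken; context saved, return-PC = 7 --
mismatch: R1: reported 0xef vs actual 0xee

BAD = R1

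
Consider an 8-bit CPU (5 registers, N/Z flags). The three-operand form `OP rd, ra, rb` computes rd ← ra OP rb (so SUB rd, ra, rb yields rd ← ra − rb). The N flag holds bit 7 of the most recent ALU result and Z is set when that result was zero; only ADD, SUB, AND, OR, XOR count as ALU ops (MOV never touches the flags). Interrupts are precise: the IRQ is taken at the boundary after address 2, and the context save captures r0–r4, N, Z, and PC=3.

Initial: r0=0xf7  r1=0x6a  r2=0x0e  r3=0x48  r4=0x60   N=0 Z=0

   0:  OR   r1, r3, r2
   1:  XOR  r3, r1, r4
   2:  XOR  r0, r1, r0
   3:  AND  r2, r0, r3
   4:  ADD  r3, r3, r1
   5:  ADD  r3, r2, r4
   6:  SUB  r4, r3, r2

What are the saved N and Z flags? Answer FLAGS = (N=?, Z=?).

FLAGS = (N=1, Z=0)

after  0: r0=0xf7 r1=0x4e r2=0x0e r3=0x48 r4=0x60  N=0 Z=0
after  1: r0=0xf7 r1=0x4e r2=0x0e r3=0x2e r4=0x60  N=0 Z=0
after  2: r0=0xb9 r1=0x4e r2=0x0e r3=0x2e r4=0x60  N=1 Z=0
-- IRQ taken; context saved, return-PC = 3 --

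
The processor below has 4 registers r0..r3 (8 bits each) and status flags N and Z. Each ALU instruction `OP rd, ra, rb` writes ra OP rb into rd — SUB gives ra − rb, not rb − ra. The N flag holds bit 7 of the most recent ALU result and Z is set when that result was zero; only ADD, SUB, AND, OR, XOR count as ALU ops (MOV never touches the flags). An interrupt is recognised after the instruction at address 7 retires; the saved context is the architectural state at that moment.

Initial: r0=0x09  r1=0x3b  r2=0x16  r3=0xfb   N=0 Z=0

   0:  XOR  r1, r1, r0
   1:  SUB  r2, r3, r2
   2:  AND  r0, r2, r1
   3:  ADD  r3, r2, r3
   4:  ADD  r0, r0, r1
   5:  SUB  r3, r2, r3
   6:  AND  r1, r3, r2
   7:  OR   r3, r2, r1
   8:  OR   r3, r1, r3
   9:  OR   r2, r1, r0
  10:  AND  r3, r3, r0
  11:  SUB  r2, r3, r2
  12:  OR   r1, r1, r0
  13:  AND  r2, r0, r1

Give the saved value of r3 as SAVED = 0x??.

SAVED = 0xe5

after  0: r0=0x09 r1=0x32 r2=0x16 r3=0xfb  N=0 Z=0
after  1: r0=0x09 r1=0x32 r2=0xe5 r3=0xfb  N=1 Z=0
after  2: r0=0x20 r1=0x32 r2=0xe5 r3=0xfb  N=0 Z=0
after  3: r0=0x20 r1=0x32 r2=0xe5 r3=0xe0  N=1 Z=0
after  4: r0=0x52 r1=0x32 r2=0xe5 r3=0xe0  N=0 Z=0
after  5: r0=0x52 r1=0x32 r2=0xe5 r3=0x05  N=0 Z=0
after  6: r0=0x52 r1=0x05 r2=0xe5 r3=0x05  N=0 Z=0
after  7: r0=0x52 r1=0x05 r2=0xe5 r3=0xe5  N=1 Z=0
-- IRQ taken; context saved, return-PC = 8 --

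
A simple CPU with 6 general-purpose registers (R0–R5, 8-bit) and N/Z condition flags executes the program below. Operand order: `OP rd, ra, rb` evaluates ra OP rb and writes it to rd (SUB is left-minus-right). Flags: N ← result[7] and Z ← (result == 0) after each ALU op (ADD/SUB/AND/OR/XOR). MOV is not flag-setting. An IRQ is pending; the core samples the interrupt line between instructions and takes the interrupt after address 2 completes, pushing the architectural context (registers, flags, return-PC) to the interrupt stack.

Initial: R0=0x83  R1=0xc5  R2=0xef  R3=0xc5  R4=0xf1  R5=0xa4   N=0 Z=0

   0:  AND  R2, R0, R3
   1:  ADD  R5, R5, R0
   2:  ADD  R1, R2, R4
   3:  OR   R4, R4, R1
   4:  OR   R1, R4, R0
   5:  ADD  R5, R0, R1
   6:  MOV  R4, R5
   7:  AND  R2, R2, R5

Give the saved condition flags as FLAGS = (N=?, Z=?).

FLAGS = (N=0, Z=0)

after  0: R0=0x83 R1=0xc5 R2=0x81 R3=0xc5 R4=0xf1 R5=0xa4  N=1 Z=0
after  1: R0=0x83 R1=0xc5 R2=0x81 R3=0xc5 R4=0xf1 R5=0x27  N=0 Z=0
after  2: R0=0x83 R1=0x72 R2=0x81 R3=0xc5 R4=0xf1 R5=0x27  N=0 Z=0
-- IRQ taken; context saved, return-PC = 3 --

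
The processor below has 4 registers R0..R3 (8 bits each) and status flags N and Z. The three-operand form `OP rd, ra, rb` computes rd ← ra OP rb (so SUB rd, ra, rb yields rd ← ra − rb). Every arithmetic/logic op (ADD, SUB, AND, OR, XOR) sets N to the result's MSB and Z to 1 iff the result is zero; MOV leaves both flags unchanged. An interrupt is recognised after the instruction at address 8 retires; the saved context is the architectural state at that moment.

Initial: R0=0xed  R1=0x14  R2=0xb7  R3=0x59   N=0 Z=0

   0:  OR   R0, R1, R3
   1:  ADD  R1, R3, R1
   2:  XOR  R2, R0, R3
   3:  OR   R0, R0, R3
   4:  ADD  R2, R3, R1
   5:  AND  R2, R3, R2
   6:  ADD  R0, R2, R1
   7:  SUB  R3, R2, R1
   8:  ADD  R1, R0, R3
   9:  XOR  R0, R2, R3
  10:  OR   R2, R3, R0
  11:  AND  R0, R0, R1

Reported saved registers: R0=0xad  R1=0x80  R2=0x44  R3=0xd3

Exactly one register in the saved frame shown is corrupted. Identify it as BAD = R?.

BAD = R2

after  0: R0=0x5d R1=0x14 R2=0xb7 R3=0x59  N=0 Z=0
after  1: R0=0x5d R1=0x6d R2=0xb7 R3=0x59  N=0 Z=0
after  2: R0=0x5d R1=0x6d R2=0x04 R3=0x59  N=0 Z=0
after  3: R0=0x5d R1=0x6d R2=0x04 R3=0x59  N=0 Z=0
after  4: R0=0x5d R1=0x6d R2=0xc6 R3=0x59  N=1 Z=0
after  5: R0=0x5d R1=0x6d R2=0x40 R3=0x59  N=0 Z=0
after  6: R0=0xad R1=0x6d R2=0x40 R3=0x59  N=1 Z=0
after  7: R0=0xad R1=0x6d R2=0x40 R3=0xd3  N=1 Z=0
after  8: R0=0xad R1=0x80 R2=0x40 R3=0xd3  N=1 Z=0
-- IRQ taken; context saved, return-PC = 9 --
mismatch: R2: reported 0x44 vs actual 0x40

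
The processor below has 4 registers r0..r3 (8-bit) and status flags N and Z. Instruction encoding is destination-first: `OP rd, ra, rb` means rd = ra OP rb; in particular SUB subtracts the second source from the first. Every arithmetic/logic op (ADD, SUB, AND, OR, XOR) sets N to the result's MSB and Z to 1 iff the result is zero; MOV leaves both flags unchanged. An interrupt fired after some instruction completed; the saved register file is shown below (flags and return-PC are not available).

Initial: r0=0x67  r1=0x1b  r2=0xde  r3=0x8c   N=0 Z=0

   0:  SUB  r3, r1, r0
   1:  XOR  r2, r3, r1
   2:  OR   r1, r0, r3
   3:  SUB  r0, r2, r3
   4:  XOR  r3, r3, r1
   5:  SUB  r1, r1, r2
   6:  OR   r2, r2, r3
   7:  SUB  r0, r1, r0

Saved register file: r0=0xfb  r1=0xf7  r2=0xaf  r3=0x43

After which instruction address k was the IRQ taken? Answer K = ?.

K = 4

after  0: r0=0x67 r1=0x1b r2=0xde r3=0xb4  N=1 Z=0
after  1: r0=0x67 r1=0x1b r2=0xaf r3=0xb4  N=1 Z=0
after  2: r0=0x67 r1=0xf7 r2=0xaf r3=0xb4  N=1 Z=0
after  3: r0=0xfb r1=0xf7 r2=0xaf r3=0xb4  N=1 Z=0
after  4: r0=0xfb r1=0xf7 r2=0xaf r3=0x43  N=0 Z=0
-- IRQ taken; context saved, return-PC = 5 --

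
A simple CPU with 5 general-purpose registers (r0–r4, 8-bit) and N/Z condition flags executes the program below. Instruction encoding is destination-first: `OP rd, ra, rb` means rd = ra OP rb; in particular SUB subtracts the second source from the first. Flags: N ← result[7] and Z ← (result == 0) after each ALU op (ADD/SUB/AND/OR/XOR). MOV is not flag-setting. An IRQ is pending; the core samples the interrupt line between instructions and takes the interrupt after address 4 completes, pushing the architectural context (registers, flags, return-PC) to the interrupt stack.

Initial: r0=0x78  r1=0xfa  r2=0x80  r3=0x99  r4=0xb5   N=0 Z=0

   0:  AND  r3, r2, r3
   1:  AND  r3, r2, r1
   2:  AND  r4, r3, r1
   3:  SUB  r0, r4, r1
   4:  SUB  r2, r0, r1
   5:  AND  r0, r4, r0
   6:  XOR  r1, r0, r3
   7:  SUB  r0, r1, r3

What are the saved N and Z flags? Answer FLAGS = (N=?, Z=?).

after  0: r0=0x78 r1=0xfa r2=0x80 r3=0x80 r4=0xb5  N=1 Z=0
after  1: r0=0x78 r1=0xfa r2=0x80 r3=0x80 r4=0xb5  N=1 Z=0
after  2: r0=0x78 r1=0xfa r2=0x80 r3=0x80 r4=0x80  N=1 Z=0
after  3: r0=0x86 r1=0xfa r2=0x80 r3=0x80 r4=0x80  N=1 Z=0
after  4: r0=0x86 r1=0xfa r2=0x8c r3=0x80 r4=0x80  N=1 Z=0
-- IRQ taken; context saved, return-PC = 5 --

FLAGS = (N=1, Z=0)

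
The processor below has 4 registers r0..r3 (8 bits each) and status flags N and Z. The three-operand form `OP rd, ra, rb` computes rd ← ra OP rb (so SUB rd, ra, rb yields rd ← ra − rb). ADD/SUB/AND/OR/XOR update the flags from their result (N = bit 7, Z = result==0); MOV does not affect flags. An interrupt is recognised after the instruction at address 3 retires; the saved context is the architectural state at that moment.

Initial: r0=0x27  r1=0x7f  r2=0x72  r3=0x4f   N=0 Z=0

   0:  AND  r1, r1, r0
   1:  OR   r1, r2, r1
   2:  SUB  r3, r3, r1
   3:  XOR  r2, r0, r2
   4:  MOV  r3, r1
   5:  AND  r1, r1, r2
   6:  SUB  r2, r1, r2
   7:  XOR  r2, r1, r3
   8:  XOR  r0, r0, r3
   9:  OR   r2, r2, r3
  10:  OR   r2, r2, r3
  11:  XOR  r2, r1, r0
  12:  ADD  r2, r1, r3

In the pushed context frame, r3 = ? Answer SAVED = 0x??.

SAVED = 0xd8

after  0: r0=0x27 r1=0x27 r2=0x72 r3=0x4f  N=0 Z=0
after  1: r0=0x27 r1=0x77 r2=0x72 r3=0x4f  N=0 Z=0
after  2: r0=0x27 r1=0x77 r2=0x72 r3=0xd8  N=1 Z=0
after  3: r0=0x27 r1=0x77 r2=0x55 r3=0xd8  N=0 Z=0
-- IRQ taken; context saved, return-PC = 4 --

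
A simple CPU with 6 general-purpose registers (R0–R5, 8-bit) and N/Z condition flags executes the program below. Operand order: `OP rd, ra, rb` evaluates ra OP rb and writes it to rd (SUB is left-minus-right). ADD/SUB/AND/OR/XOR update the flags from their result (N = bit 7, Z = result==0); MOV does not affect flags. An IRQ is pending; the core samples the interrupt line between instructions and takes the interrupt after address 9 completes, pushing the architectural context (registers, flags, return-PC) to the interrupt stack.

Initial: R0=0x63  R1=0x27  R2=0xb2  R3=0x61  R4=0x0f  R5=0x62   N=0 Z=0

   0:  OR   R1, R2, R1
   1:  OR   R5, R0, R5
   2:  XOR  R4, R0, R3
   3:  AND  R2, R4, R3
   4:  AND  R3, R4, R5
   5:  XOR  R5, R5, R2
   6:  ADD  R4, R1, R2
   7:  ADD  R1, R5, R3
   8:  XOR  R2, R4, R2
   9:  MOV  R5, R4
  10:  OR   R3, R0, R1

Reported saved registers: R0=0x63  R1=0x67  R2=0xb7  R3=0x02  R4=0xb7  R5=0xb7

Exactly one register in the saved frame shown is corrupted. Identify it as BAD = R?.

after  0: R0=0x63 R1=0xb7 R2=0xb2 R3=0x61 R4=0x0f R5=0x62  N=1 Z=0
after  1: R0=0x63 R1=0xb7 R2=0xb2 R3=0x61 R4=0x0f R5=0x63  N=0 Z=0
after  2: R0=0x63 R1=0xb7 R2=0xb2 R3=0x61 R4=0x02 R5=0x63  N=0 Z=0
after  3: R0=0x63 R1=0xb7 R2=0x00 R3=0x61 R4=0x02 R5=0x63  N=0 Z=1
after  4: R0=0x63 R1=0xb7 R2=0x00 R3=0x02 R4=0x02 R5=0x63  N=0 Z=0
after  5: R0=0x63 R1=0xb7 R2=0x00 R3=0x02 R4=0x02 R5=0x63  N=0 Z=0
after  6: R0=0x63 R1=0xb7 R2=0x00 R3=0x02 R4=0xb7 R5=0x63  N=1 Z=0
after  7: R0=0x63 R1=0x65 R2=0x00 R3=0x02 R4=0xb7 R5=0x63  N=0 Z=0
after  8: R0=0x63 R1=0x65 R2=0xb7 R3=0x02 R4=0xb7 R5=0x63  N=1 Z=0
after  9: R0=0x63 R1=0x65 R2=0xb7 R3=0x02 R4=0xb7 R5=0xb7  N=1 Z=0
-- IRQ taken; context saved, return-PC = 10 --
mismatch: R1: reported 0x67 vs actual 0x65

BAD = R1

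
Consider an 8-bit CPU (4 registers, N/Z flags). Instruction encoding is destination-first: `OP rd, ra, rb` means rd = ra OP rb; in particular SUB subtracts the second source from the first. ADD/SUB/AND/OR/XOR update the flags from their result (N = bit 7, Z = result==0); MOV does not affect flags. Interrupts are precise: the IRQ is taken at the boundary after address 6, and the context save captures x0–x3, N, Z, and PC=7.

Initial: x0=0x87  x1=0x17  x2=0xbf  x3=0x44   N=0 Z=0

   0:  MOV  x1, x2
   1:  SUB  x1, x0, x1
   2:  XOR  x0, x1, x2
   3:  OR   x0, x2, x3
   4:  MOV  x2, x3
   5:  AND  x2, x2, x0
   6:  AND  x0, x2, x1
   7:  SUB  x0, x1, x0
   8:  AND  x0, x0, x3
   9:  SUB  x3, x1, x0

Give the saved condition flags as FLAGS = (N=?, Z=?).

FLAGS = (N=0, Z=0)

after  0: x0=0x87 x1=0xbf x2=0xbf x3=0x44  N=0 Z=0
after  1: x0=0x87 x1=0xc8 x2=0xbf x3=0x44  N=1 Z=0
after  2: x0=0x77 x1=0xc8 x2=0xbf x3=0x44  N=0 Z=0
after  3: x0=0xff x1=0xc8 x2=0xbf x3=0x44  N=1 Z=0
after  4: x0=0xff x1=0xc8 x2=0x44 x3=0x44  N=1 Z=0
after  5: x0=0xff x1=0xc8 x2=0x44 x3=0x44  N=0 Z=0
after  6: x0=0x40 x1=0xc8 x2=0x44 x3=0x44  N=0 Z=0
-- IRQ taken; context saved, return-PC = 7 --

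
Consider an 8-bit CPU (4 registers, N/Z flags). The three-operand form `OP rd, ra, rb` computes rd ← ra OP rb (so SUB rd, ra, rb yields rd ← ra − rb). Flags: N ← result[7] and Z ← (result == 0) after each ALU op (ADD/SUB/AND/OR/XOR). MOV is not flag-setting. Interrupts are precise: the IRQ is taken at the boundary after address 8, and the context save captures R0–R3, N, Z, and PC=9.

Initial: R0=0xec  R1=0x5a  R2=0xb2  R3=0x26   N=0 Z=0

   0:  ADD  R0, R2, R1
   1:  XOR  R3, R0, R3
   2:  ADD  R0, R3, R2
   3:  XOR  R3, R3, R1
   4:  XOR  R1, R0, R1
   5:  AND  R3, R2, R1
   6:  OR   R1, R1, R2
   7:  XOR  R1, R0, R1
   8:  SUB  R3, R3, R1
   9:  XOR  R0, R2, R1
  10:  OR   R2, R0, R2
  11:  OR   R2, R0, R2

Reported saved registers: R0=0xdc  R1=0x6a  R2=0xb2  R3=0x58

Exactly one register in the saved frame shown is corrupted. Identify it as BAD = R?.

after  0: R0=0x0c R1=0x5a R2=0xb2 R3=0x26  N=0 Z=0
after  1: R0=0x0c R1=0x5a R2=0xb2 R3=0x2a  N=0 Z=0
after  2: R0=0xdc R1=0x5a R2=0xb2 R3=0x2a  N=1 Z=0
after  3: R0=0xdc R1=0x5a R2=0xb2 R3=0x70  N=0 Z=0
after  4: R0=0xdc R1=0x86 R2=0xb2 R3=0x70  N=1 Z=0
after  5: R0=0xdc R1=0x86 R2=0xb2 R3=0x82  N=1 Z=0
after  6: R0=0xdc R1=0xb6 R2=0xb2 R3=0x82  N=1 Z=0
after  7: R0=0xdc R1=0x6a R2=0xb2 R3=0x82  N=0 Z=0
after  8: R0=0xdc R1=0x6a R2=0xb2 R3=0x18  N=0 Z=0
-- IRQ taken; context saved, return-PC = 9 --
mismatch: R3: reported 0x58 vs actual 0x18

BAD = R3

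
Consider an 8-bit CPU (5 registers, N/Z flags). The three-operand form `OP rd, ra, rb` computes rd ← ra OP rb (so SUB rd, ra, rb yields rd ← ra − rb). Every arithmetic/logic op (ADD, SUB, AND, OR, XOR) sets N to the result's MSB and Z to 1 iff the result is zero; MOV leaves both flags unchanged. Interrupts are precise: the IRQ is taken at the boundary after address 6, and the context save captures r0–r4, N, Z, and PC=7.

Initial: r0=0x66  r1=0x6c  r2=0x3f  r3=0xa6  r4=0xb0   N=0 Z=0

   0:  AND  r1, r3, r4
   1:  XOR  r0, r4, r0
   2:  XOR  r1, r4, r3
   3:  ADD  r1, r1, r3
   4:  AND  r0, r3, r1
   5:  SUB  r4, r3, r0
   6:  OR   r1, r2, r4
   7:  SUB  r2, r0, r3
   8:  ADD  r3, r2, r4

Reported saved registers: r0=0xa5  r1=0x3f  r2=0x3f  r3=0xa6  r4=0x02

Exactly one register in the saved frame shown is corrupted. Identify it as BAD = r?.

BAD = r0

after  0: r0=0x66 r1=0xa0 r2=0x3f r3=0xa6 r4=0xb0  N=1 Z=0
after  1: r0=0xd6 r1=0xa0 r2=0x3f r3=0xa6 r4=0xb0  N=1 Z=0
after  2: r0=0xd6 r1=0x16 r2=0x3f r3=0xa6 r4=0xb0  N=0 Z=0
after  3: r0=0xd6 r1=0xbc r2=0x3f r3=0xa6 r4=0xb0  N=1 Z=0
after  4: r0=0xa4 r1=0xbc r2=0x3f r3=0xa6 r4=0xb0  N=1 Z=0
after  5: r0=0xa4 r1=0xbc r2=0x3f r3=0xa6 r4=0x02  N=0 Z=0
after  6: r0=0xa4 r1=0x3f r2=0x3f r3=0xa6 r4=0x02  N=0 Z=0
-- IRQ taken; context saved, return-PC = 7 --
mismatch: r0: reported 0xa5 vs actual 0xa4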